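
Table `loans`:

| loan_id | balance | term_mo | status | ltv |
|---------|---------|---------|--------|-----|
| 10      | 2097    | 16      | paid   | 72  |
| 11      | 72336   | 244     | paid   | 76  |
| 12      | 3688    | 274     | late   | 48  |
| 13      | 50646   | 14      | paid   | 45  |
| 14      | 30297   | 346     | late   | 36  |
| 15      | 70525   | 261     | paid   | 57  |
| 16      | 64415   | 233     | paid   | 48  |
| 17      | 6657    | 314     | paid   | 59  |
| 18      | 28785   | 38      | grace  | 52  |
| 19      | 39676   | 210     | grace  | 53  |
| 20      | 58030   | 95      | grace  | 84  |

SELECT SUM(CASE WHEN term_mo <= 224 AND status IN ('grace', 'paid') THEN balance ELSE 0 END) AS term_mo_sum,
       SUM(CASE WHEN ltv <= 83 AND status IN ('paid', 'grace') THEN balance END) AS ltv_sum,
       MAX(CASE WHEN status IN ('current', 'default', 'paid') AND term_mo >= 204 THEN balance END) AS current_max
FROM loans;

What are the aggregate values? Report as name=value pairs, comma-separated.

term_mo_sum=179234, ltv_sum=335137, current_max=72336

[term_mo_sum: term_mo <= 224 AND status IN ('grace', 'paid')]
loan_id=10: ✓ → 2097
loan_id=11: ✗
loan_id=12: ✗
loan_id=13: ✓ → 50646
loan_id=14: ✗
loan_id=15: ✗
loan_id=16: ✗
loan_id=17: ✗
loan_id=18: ✓ → 28785
loan_id=19: ✓ → 39676
loan_id=20: ✓ → 58030
term_mo_sum = 2097 + 50646 + 28785 + 39676 + 58030 = 179234
—
[ltv_sum: ltv <= 83 AND status IN ('paid', 'grace')]
loan_id=10: ✓ → 2097
loan_id=11: ✓ → 72336
loan_id=12: ✗
loan_id=13: ✓ → 50646
loan_id=14: ✗
loan_id=15: ✓ → 70525
loan_id=16: ✓ → 64415
loan_id=17: ✓ → 6657
loan_id=18: ✓ → 28785
loan_id=19: ✓ → 39676
loan_id=20: ✗
ltv_sum = 2097 + 72336 + 50646 + 70525 + 64415 + 6657 + 28785 + 39676 = 335137
—
[current_max: status IN ('current', 'default', 'paid') AND term_mo >= 204]
loan_id=10: ✗
loan_id=11: ✓ → 72336
loan_id=12: ✗
loan_id=13: ✗
loan_id=14: ✗
loan_id=15: ✓ → 70525
loan_id=16: ✓ → 64415
loan_id=17: ✓ → 6657
loan_id=18: ✗
loan_id=19: ✗
loan_id=20: ✗
current_max = MAX(72336, 70525, 64415, 6657) = 72336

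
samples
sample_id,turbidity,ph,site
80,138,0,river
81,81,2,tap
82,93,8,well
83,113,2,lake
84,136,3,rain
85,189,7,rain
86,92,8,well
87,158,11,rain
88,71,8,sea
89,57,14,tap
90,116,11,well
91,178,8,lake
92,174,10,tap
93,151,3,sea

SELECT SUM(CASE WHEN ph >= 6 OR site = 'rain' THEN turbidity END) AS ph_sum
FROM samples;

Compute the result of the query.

1264

sample_id=80: ✗
sample_id=81: ✗
sample_id=82: ✓ → 93
sample_id=83: ✗
sample_id=84: ✓ → 136
sample_id=85: ✓ → 189
sample_id=86: ✓ → 92
sample_id=87: ✓ → 158
sample_id=88: ✓ → 71
sample_id=89: ✓ → 57
sample_id=90: ✓ → 116
sample_id=91: ✓ → 178
sample_id=92: ✓ → 174
sample_id=93: ✗
ph_sum = 93 + 136 + 189 + 92 + 158 + 71 + 57 + 116 + 178 + 174 = 1264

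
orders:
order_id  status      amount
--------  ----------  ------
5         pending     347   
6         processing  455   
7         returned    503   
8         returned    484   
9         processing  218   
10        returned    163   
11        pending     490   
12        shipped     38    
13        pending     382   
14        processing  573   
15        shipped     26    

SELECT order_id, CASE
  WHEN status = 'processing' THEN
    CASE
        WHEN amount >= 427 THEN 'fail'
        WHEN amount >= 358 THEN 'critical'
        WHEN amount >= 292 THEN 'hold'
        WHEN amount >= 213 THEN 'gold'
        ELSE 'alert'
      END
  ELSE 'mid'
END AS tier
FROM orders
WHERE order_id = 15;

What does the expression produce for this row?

order_id = 15: status=shipped, amount=26.
status='shipped' → outer ELSE → mid

mid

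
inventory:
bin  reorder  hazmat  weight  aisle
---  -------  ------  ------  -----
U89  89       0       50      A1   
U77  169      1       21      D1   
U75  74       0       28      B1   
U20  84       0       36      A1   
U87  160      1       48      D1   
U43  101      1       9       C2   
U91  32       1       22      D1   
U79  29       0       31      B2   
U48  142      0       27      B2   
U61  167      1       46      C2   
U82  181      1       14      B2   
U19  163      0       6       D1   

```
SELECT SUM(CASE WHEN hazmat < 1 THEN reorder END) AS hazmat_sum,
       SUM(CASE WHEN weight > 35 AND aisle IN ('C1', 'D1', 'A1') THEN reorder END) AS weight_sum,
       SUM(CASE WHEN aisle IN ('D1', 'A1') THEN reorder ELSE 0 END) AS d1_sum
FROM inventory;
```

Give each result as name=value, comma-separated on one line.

[hazmat_sum: hazmat < 1]
bin=U89: ✓ → 89
bin=U77: ✗
bin=U75: ✓ → 74
bin=U20: ✓ → 84
bin=U87: ✗
bin=U43: ✗
bin=U91: ✗
bin=U79: ✓ → 29
bin=U48: ✓ → 142
bin=U61: ✗
bin=U82: ✗
bin=U19: ✓ → 163
hazmat_sum = 89 + 74 + 84 + 29 + 142 + 163 = 581
—
[weight_sum: weight > 35 AND aisle IN ('C1', 'D1', 'A1')]
bin=U89: ✓ → 89
bin=U77: ✗
bin=U75: ✗
bin=U20: ✓ → 84
bin=U87: ✓ → 160
bin=U43: ✗
bin=U91: ✗
bin=U79: ✗
bin=U48: ✗
bin=U61: ✗
bin=U82: ✗
bin=U19: ✗
weight_sum = 89 + 84 + 160 = 333
—
[d1_sum: aisle IN ('D1', 'A1')]
bin=U89: ✓ → 89
bin=U77: ✓ → 169
bin=U75: ✗
bin=U20: ✓ → 84
bin=U87: ✓ → 160
bin=U43: ✗
bin=U91: ✓ → 32
bin=U79: ✗
bin=U48: ✗
bin=U61: ✗
bin=U82: ✗
bin=U19: ✓ → 163
d1_sum = 89 + 169 + 84 + 160 + 32 + 163 = 697

hazmat_sum=581, weight_sum=333, d1_sum=697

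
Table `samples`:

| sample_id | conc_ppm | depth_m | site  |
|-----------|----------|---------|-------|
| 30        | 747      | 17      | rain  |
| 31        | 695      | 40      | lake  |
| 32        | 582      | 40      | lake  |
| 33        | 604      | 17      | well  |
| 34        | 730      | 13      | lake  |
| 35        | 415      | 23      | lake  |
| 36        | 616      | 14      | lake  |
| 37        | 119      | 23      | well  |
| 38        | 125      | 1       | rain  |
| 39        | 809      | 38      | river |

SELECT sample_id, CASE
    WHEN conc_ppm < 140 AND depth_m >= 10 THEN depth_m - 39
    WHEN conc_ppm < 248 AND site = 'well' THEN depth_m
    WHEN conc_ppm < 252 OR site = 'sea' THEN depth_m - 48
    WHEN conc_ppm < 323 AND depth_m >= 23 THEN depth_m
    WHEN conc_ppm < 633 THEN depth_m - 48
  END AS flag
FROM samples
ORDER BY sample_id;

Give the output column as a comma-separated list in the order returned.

NULL, NULL, -8, -31, NULL, -25, -34, -16, -47, NULL

sample_id=30: (no match → NULL) → NULL
sample_id=31: (no match → NULL) → NULL
sample_id=32: conc_ppm < 633 → -8
sample_id=33: conc_ppm < 633 → -31
sample_id=34: (no match → NULL) → NULL
sample_id=35: conc_ppm < 633 → -25
sample_id=36: conc_ppm < 633 → -34
sample_id=37: conc_ppm < 140 AND depth_m >= 10 → -16
sample_id=38: conc_ppm < 252 OR site = 'sea' → -47
sample_id=39: (no match → NULL) → NULL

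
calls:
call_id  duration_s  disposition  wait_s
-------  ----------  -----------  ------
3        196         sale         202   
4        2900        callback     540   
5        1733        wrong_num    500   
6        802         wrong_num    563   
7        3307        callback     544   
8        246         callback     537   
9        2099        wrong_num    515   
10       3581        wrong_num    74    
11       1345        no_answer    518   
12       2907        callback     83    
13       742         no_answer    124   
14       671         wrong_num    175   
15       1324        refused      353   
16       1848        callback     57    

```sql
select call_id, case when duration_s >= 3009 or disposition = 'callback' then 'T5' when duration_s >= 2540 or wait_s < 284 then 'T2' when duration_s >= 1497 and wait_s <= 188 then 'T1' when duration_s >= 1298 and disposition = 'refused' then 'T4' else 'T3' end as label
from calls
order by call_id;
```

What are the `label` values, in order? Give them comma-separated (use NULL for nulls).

T2, T5, T3, T3, T5, T5, T3, T5, T3, T5, T2, T2, T4, T5

call_id=3: duration_s >= 2540 or wait_s < 284 → T2
call_id=4: duration_s >= 3009 or disposition = 'callback' → T5
call_id=5: ELSE → T3
call_id=6: ELSE → T3
call_id=7: duration_s >= 3009 or disposition = 'callback' → T5
call_id=8: duration_s >= 3009 or disposition = 'callback' → T5
call_id=9: ELSE → T3
call_id=10: duration_s >= 3009 or disposition = 'callback' → T5
call_id=11: ELSE → T3
call_id=12: duration_s >= 3009 or disposition = 'callback' → T5
call_id=13: duration_s >= 2540 or wait_s < 284 → T2
call_id=14: duration_s >= 2540 or wait_s < 284 → T2
call_id=15: duration_s >= 1298 and disposition = 'refused' → T4
call_id=16: duration_s >= 3009 or disposition = 'callback' → T5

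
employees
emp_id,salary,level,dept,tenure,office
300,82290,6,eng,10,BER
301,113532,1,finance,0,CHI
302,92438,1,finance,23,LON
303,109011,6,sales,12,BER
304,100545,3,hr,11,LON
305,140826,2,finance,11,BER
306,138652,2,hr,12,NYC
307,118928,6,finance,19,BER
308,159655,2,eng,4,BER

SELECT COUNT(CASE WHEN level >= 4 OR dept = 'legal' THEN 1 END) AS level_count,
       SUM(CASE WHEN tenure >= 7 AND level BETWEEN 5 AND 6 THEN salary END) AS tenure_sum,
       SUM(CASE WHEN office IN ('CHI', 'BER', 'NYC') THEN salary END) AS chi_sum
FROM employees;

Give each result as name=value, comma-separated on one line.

level_count=3, tenure_sum=310229, chi_sum=862894

[level_count: level >= 4 OR dept = 'legal']
emp_id=300: ✓ → 1
emp_id=301: ✗
emp_id=302: ✗
emp_id=303: ✓ → 1
emp_id=304: ✗
emp_id=305: ✗
emp_id=306: ✗
emp_id=307: ✓ → 1
emp_id=308: ✗
level_count = COUNT(1, 1, 1) = 3
—
[tenure_sum: tenure >= 7 AND level BETWEEN 5 AND 6]
emp_id=300: ✓ → 82290
emp_id=301: ✗
emp_id=302: ✗
emp_id=303: ✓ → 109011
emp_id=304: ✗
emp_id=305: ✗
emp_id=306: ✗
emp_id=307: ✓ → 118928
emp_id=308: ✗
tenure_sum = 82290 + 109011 + 118928 = 310229
—
[chi_sum: office IN ('CHI', 'BER', 'NYC')]
emp_id=300: ✓ → 82290
emp_id=301: ✓ → 113532
emp_id=302: ✗
emp_id=303: ✓ → 109011
emp_id=304: ✗
emp_id=305: ✓ → 140826
emp_id=306: ✓ → 138652
emp_id=307: ✓ → 118928
emp_id=308: ✓ → 159655
chi_sum = 82290 + 113532 + 109011 + 140826 + 138652 + 118928 + 159655 = 862894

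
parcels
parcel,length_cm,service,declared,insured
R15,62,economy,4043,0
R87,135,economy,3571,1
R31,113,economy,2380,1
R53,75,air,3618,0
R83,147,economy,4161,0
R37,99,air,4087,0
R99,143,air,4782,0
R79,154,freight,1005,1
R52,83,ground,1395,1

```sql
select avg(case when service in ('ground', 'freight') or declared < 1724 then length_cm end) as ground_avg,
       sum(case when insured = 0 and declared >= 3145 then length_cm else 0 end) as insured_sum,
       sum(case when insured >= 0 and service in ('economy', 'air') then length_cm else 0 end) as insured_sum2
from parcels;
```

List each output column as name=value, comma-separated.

[ground_avg: service in ('ground', 'freight') or declared < 1724]
parcel=R15: ✗
parcel=R87: ✗
parcel=R31: ✗
parcel=R53: ✗
parcel=R83: ✗
parcel=R37: ✗
parcel=R99: ✗
parcel=R79: ✓ → 154
parcel=R52: ✓ → 83
ground_avg = (154 + 83) / 2 = 118.5
—
[insured_sum: insured = 0 and declared >= 3145]
parcel=R15: ✓ → 62
parcel=R87: ✗
parcel=R31: ✗
parcel=R53: ✓ → 75
parcel=R83: ✓ → 147
parcel=R37: ✓ → 99
parcel=R99: ✓ → 143
parcel=R79: ✗
parcel=R52: ✗
insured_sum = 62 + 75 + 147 + 99 + 143 = 526
—
[insured_sum2: insured >= 0 and service in ('economy', 'air')]
parcel=R15: ✓ → 62
parcel=R87: ✓ → 135
parcel=R31: ✓ → 113
parcel=R53: ✓ → 75
parcel=R83: ✓ → 147
parcel=R37: ✓ → 99
parcel=R99: ✓ → 143
parcel=R79: ✗
parcel=R52: ✗
insured_sum2 = 62 + 135 + 113 + 75 + 147 + 99 + 143 = 774

ground_avg=118.5, insured_sum=526, insured_sum2=774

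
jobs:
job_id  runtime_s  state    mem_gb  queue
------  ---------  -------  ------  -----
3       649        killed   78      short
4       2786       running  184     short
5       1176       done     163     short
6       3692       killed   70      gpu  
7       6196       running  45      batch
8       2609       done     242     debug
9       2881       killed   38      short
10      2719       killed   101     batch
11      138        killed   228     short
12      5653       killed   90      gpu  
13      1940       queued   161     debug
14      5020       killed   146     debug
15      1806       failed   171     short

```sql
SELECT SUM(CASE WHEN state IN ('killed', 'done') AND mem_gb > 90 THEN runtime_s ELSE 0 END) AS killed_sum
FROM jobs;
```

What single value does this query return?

11662

job_id=3: ✗
job_id=4: ✗
job_id=5: ✓ → 1176
job_id=6: ✗
job_id=7: ✗
job_id=8: ✓ → 2609
job_id=9: ✗
job_id=10: ✓ → 2719
job_id=11: ✓ → 138
job_id=12: ✗
job_id=13: ✗
job_id=14: ✓ → 5020
job_id=15: ✗
killed_sum = 1176 + 2609 + 2719 + 138 + 5020 = 11662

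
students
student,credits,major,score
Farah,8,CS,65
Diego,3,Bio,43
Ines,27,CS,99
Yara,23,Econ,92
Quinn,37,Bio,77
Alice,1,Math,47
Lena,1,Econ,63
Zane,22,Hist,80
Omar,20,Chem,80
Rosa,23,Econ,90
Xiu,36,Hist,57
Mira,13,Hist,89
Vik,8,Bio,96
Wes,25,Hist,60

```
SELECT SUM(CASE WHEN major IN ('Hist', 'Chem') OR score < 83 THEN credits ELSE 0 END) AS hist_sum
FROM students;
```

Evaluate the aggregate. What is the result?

student=Farah: ✓ → 8
student=Diego: ✓ → 3
student=Ines: ✗
student=Yara: ✗
student=Quinn: ✓ → 37
student=Alice: ✓ → 1
student=Lena: ✓ → 1
student=Zane: ✓ → 22
student=Omar: ✓ → 20
student=Rosa: ✗
student=Xiu: ✓ → 36
student=Mira: ✓ → 13
student=Vik: ✗
student=Wes: ✓ → 25
hist_sum = 8 + 3 + 37 + 1 + 1 + 22 + 20 + 36 + 13 + 25 = 166

166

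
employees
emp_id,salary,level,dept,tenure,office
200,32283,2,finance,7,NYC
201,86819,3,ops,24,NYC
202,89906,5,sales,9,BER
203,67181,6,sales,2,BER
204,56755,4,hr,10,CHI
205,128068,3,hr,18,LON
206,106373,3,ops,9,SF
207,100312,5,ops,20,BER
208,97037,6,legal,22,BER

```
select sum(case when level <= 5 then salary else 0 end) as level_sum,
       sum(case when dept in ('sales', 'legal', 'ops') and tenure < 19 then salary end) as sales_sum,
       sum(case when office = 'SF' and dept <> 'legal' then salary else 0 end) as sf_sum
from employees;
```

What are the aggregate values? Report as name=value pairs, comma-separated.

level_sum=600516, sales_sum=263460, sf_sum=106373

[level_sum: level <= 5]
emp_id=200: ✓ → 32283
emp_id=201: ✓ → 86819
emp_id=202: ✓ → 89906
emp_id=203: ✗
emp_id=204: ✓ → 56755
emp_id=205: ✓ → 128068
emp_id=206: ✓ → 106373
emp_id=207: ✓ → 100312
emp_id=208: ✗
level_sum = 32283 + 86819 + 89906 + 56755 + 128068 + 106373 + 100312 = 600516
—
[sales_sum: dept in ('sales', 'legal', 'ops') and tenure < 19]
emp_id=200: ✗
emp_id=201: ✗
emp_id=202: ✓ → 89906
emp_id=203: ✓ → 67181
emp_id=204: ✗
emp_id=205: ✗
emp_id=206: ✓ → 106373
emp_id=207: ✗
emp_id=208: ✗
sales_sum = 89906 + 67181 + 106373 = 263460
—
[sf_sum: office = 'SF' and dept <> 'legal']
emp_id=200: ✗
emp_id=201: ✗
emp_id=202: ✗
emp_id=203: ✗
emp_id=204: ✗
emp_id=205: ✗
emp_id=206: ✓ → 106373
emp_id=207: ✗
emp_id=208: ✗
sf_sum = 106373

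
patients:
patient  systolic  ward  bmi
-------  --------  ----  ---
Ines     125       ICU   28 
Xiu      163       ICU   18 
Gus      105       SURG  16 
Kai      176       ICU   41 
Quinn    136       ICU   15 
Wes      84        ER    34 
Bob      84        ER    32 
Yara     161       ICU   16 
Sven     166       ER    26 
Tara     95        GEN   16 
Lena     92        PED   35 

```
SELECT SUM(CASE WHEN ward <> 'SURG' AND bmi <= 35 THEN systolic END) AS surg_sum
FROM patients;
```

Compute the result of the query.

1106

patient=Ines: ✓ → 125
patient=Xiu: ✓ → 163
patient=Gus: ✗
patient=Kai: ✗
patient=Quinn: ✓ → 136
patient=Wes: ✓ → 84
patient=Bob: ✓ → 84
patient=Yara: ✓ → 161
patient=Sven: ✓ → 166
patient=Tara: ✓ → 95
patient=Lena: ✓ → 92
surg_sum = 125 + 163 + 136 + 84 + 84 + 161 + 166 + 95 + 92 = 1106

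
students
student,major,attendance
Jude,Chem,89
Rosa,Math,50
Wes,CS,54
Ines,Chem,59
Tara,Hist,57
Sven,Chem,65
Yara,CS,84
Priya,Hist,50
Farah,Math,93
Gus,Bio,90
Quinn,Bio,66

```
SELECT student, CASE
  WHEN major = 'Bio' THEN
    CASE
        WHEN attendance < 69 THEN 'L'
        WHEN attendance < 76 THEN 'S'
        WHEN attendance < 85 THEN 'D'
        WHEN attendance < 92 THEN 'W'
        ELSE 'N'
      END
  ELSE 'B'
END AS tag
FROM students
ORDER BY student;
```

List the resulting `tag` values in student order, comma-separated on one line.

B, W, B, B, B, L, B, B, B, B, B

student=Farah: major='Math' → outer ELSE → B
student=Gus: major='Bio' → inner[attendance < 92] → W
student=Ines: major='Chem' → outer ELSE → B
student=Jude: major='Chem' → outer ELSE → B
student=Priya: major='Hist' → outer ELSE → B
student=Quinn: major='Bio' → inner[attendance < 69] → L
student=Rosa: major='Math' → outer ELSE → B
student=Sven: major='Chem' → outer ELSE → B
student=Tara: major='Hist' → outer ELSE → B
student=Wes: major='CS' → outer ELSE → B
student=Yara: major='CS' → outer ELSE → B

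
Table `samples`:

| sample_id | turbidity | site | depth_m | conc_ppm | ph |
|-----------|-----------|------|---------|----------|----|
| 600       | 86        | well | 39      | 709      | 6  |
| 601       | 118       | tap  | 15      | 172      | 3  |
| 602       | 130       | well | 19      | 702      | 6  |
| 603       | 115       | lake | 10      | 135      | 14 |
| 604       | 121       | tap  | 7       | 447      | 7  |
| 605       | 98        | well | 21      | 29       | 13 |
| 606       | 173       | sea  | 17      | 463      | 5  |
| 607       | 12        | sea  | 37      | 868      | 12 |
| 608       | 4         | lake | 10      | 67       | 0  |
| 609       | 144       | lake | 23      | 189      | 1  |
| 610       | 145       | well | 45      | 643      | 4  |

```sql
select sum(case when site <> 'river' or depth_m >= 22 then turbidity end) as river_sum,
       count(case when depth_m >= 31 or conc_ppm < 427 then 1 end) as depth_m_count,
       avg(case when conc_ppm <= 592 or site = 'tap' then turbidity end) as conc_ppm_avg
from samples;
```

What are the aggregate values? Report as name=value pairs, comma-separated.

river_sum=1146, depth_m_count=8, conc_ppm_avg=110.4285714286

[river_sum: site <> 'river' or depth_m >= 22]
sample_id=600: ✓ → 86
sample_id=601: ✓ → 118
sample_id=602: ✓ → 130
sample_id=603: ✓ → 115
sample_id=604: ✓ → 121
sample_id=605: ✓ → 98
sample_id=606: ✓ → 173
sample_id=607: ✓ → 12
sample_id=608: ✓ → 4
sample_id=609: ✓ → 144
sample_id=610: ✓ → 145
river_sum = 86 + 118 + 130 + 115 + 121 + 98 + 173 + 12 + 4 + 144 + 145 = 1146
—
[depth_m_count: depth_m >= 31 or conc_ppm < 427]
sample_id=600: ✓ → 1
sample_id=601: ✓ → 1
sample_id=602: ✗
sample_id=603: ✓ → 1
sample_id=604: ✗
sample_id=605: ✓ → 1
sample_id=606: ✗
sample_id=607: ✓ → 1
sample_id=608: ✓ → 1
sample_id=609: ✓ → 1
sample_id=610: ✓ → 1
depth_m_count = COUNT(1, 1, 1, 1, 1, 1, 1, 1) = 8
—
[conc_ppm_avg: conc_ppm <= 592 or site = 'tap']
sample_id=600: ✗
sample_id=601: ✓ → 118
sample_id=602: ✗
sample_id=603: ✓ → 115
sample_id=604: ✓ → 121
sample_id=605: ✓ → 98
sample_id=606: ✓ → 173
sample_id=607: ✗
sample_id=608: ✓ → 4
sample_id=609: ✓ → 144
sample_id=610: ✗
conc_ppm_avg = (118 + 115 + 121 + 98 + 173 + 4 + 144) / 7 = 110.4285714286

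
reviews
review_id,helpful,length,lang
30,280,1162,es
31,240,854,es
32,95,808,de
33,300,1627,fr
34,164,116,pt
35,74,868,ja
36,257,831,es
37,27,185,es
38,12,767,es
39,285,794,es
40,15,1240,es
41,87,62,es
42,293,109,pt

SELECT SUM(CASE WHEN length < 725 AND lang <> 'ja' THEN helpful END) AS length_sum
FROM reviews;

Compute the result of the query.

review_id=30: ✗
review_id=31: ✗
review_id=32: ✗
review_id=33: ✗
review_id=34: ✓ → 164
review_id=35: ✗
review_id=36: ✗
review_id=37: ✓ → 27
review_id=38: ✗
review_id=39: ✗
review_id=40: ✗
review_id=41: ✓ → 87
review_id=42: ✓ → 293
length_sum = 164 + 27 + 87 + 293 = 571

571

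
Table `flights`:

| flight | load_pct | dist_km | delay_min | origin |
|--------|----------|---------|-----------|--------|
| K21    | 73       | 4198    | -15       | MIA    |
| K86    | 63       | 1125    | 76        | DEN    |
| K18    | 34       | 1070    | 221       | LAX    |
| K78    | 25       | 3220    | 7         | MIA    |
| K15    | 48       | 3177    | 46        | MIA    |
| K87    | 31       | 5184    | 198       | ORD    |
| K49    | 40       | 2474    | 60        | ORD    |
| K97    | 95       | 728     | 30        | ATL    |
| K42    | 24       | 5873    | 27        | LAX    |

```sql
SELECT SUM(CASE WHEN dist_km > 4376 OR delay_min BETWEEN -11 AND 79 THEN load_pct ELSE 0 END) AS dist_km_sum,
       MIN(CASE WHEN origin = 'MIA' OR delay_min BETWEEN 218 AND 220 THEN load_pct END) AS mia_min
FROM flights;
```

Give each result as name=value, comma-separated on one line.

dist_km_sum=326, mia_min=25

[dist_km_sum: dist_km > 4376 OR delay_min BETWEEN -11 AND 79]
flight=K21: ✗
flight=K86: ✓ → 63
flight=K18: ✗
flight=K78: ✓ → 25
flight=K15: ✓ → 48
flight=K87: ✓ → 31
flight=K49: ✓ → 40
flight=K97: ✓ → 95
flight=K42: ✓ → 24
dist_km_sum = 63 + 25 + 48 + 31 + 40 + 95 + 24 = 326
—
[mia_min: origin = 'MIA' OR delay_min BETWEEN 218 AND 220]
flight=K21: ✓ → 73
flight=K86: ✗
flight=K18: ✗
flight=K78: ✓ → 25
flight=K15: ✓ → 48
flight=K87: ✗
flight=K49: ✗
flight=K97: ✗
flight=K42: ✗
mia_min = MIN(73, 25, 48) = 25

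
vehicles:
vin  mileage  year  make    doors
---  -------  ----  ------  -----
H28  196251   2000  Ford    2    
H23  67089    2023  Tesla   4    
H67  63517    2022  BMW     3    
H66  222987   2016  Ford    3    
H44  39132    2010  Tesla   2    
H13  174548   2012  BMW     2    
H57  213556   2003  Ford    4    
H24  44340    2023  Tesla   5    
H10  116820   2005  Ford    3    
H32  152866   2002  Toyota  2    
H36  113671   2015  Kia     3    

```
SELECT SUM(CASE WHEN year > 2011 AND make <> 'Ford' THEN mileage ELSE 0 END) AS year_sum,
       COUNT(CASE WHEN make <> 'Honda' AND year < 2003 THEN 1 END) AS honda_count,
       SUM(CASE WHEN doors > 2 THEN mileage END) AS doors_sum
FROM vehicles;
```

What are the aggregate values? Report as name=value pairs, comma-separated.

[year_sum: year > 2011 AND make <> 'Ford']
vin=H28: ✗
vin=H23: ✓ → 67089
vin=H67: ✓ → 63517
vin=H66: ✗
vin=H44: ✗
vin=H13: ✓ → 174548
vin=H57: ✗
vin=H24: ✓ → 44340
vin=H10: ✗
vin=H32: ✗
vin=H36: ✓ → 113671
year_sum = 67089 + 63517 + 174548 + 44340 + 113671 = 463165
—
[honda_count: make <> 'Honda' AND year < 2003]
vin=H28: ✓ → 1
vin=H23: ✗
vin=H67: ✗
vin=H66: ✗
vin=H44: ✗
vin=H13: ✗
vin=H57: ✗
vin=H24: ✗
vin=H10: ✗
vin=H32: ✓ → 1
vin=H36: ✗
honda_count = COUNT(1, 1) = 2
—
[doors_sum: doors > 2]
vin=H28: ✗
vin=H23: ✓ → 67089
vin=H67: ✓ → 63517
vin=H66: ✓ → 222987
vin=H44: ✗
vin=H13: ✗
vin=H57: ✓ → 213556
vin=H24: ✓ → 44340
vin=H10: ✓ → 116820
vin=H32: ✗
vin=H36: ✓ → 113671
doors_sum = 67089 + 63517 + 222987 + 213556 + 44340 + 116820 + 113671 = 841980

year_sum=463165, honda_count=2, doors_sum=841980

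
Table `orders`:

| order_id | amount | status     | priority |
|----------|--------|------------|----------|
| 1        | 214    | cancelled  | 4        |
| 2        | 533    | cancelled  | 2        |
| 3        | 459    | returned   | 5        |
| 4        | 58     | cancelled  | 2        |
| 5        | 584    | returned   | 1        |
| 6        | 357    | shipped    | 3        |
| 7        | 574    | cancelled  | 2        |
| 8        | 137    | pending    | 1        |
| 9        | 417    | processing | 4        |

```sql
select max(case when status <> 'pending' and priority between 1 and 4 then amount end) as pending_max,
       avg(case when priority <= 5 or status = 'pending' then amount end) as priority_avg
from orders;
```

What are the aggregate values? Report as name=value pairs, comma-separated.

[pending_max: status <> 'pending' and priority between 1 and 4]
order_id=1: ✓ → 214
order_id=2: ✓ → 533
order_id=3: ✗
order_id=4: ✓ → 58
order_id=5: ✓ → 584
order_id=6: ✓ → 357
order_id=7: ✓ → 574
order_id=8: ✗
order_id=9: ✓ → 417
pending_max = MAX(214, 533, 58, 584, 357, 574, 417) = 584
—
[priority_avg: priority <= 5 or status = 'pending']
order_id=1: ✓ → 214
order_id=2: ✓ → 533
order_id=3: ✓ → 459
order_id=4: ✓ → 58
order_id=5: ✓ → 584
order_id=6: ✓ → 357
order_id=7: ✓ → 574
order_id=8: ✓ → 137
order_id=9: ✓ → 417
priority_avg = (214 + 533 + 459 + 58 + 584 + 357 + 574 + 137 + 417) / 9 = 370.3333333333

pending_max=584, priority_avg=370.3333333333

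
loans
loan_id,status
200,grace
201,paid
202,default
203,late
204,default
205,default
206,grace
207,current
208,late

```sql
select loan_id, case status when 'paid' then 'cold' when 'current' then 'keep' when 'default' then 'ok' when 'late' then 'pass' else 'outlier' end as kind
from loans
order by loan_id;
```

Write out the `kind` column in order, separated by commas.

outlier, cold, ok, pass, ok, ok, outlier, keep, pass

loan_id=200: ELSE → outlier
loan_id=201: status='paid' → cold
loan_id=202: status='default' → ok
loan_id=203: status='late' → pass
loan_id=204: status='default' → ok
loan_id=205: status='default' → ok
loan_id=206: ELSE → outlier
loan_id=207: status='current' → keep
loan_id=208: status='late' → pass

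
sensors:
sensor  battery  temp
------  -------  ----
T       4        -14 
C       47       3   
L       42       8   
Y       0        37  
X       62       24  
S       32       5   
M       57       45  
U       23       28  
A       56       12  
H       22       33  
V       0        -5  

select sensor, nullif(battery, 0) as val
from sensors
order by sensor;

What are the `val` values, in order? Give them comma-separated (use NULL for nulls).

sensor=A: battery=56 vs 0: differ → 56
sensor=C: battery=47 vs 0: differ → 47
sensor=H: battery=22 vs 0: differ → 22
sensor=L: battery=42 vs 0: differ → 42
sensor=M: battery=57 vs 0: differ → 57
sensor=S: battery=32 vs 0: differ → 32
sensor=T: battery=4 vs 0: differ → 4
sensor=U: battery=23 vs 0: differ → 23
sensor=V: battery=0 vs 0: equal → NULL
sensor=X: battery=62 vs 0: differ → 62
sensor=Y: battery=0 vs 0: equal → NULL

56, 47, 22, 42, 57, 32, 4, 23, NULL, 62, NULL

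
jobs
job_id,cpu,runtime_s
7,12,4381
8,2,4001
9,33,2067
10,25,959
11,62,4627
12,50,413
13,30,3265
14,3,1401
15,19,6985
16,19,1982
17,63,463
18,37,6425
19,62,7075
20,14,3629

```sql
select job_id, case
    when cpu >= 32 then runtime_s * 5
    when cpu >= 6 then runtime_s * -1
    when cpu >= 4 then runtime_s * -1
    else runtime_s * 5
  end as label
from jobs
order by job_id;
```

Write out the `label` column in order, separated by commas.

job_id=7: cpu >= 6 → -4381
job_id=8: ELSE → 20005
job_id=9: cpu >= 32 → 10335
job_id=10: cpu >= 6 → -959
job_id=11: cpu >= 32 → 23135
job_id=12: cpu >= 32 → 2065
job_id=13: cpu >= 6 → -3265
job_id=14: ELSE → 7005
job_id=15: cpu >= 6 → -6985
job_id=16: cpu >= 6 → -1982
job_id=17: cpu >= 32 → 2315
job_id=18: cpu >= 32 → 32125
job_id=19: cpu >= 32 → 35375
job_id=20: cpu >= 6 → -3629

-4381, 20005, 10335, -959, 23135, 2065, -3265, 7005, -6985, -1982, 2315, 32125, 35375, -3629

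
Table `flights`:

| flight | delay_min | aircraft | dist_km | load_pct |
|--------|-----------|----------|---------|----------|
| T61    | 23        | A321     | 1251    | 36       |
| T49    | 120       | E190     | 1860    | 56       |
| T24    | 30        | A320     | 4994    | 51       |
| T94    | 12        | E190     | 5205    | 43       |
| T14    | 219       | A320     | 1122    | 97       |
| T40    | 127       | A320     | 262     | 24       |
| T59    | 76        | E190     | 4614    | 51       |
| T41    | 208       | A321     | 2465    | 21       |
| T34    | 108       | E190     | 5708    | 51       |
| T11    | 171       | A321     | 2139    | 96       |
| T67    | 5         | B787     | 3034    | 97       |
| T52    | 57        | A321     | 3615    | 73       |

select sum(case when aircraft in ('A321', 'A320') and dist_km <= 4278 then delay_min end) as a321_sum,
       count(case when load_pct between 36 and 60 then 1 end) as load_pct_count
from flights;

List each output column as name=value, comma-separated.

a321_sum=805, load_pct_count=6

[a321_sum: aircraft in ('A321', 'A320') and dist_km <= 4278]
flight=T61: ✓ → 23
flight=T49: ✗
flight=T24: ✗
flight=T94: ✗
flight=T14: ✓ → 219
flight=T40: ✓ → 127
flight=T59: ✗
flight=T41: ✓ → 208
flight=T34: ✗
flight=T11: ✓ → 171
flight=T67: ✗
flight=T52: ✓ → 57
a321_sum = 23 + 219 + 127 + 208 + 171 + 57 = 805
—
[load_pct_count: load_pct between 36 and 60]
flight=T61: ✓ → 1
flight=T49: ✓ → 1
flight=T24: ✓ → 1
flight=T94: ✓ → 1
flight=T14: ✗
flight=T40: ✗
flight=T59: ✓ → 1
flight=T41: ✗
flight=T34: ✓ → 1
flight=T11: ✗
flight=T67: ✗
flight=T52: ✗
load_pct_count = COUNT(1, 1, 1, 1, 1, 1) = 6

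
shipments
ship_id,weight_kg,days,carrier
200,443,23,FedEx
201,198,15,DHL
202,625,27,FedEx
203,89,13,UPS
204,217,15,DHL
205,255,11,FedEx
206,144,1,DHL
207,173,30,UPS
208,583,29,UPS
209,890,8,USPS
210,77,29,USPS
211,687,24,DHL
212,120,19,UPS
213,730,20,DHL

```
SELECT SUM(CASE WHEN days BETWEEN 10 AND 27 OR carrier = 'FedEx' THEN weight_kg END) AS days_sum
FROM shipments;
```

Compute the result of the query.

ship_id=200: ✓ → 443
ship_id=201: ✓ → 198
ship_id=202: ✓ → 625
ship_id=203: ✓ → 89
ship_id=204: ✓ → 217
ship_id=205: ✓ → 255
ship_id=206: ✗
ship_id=207: ✗
ship_id=208: ✗
ship_id=209: ✗
ship_id=210: ✗
ship_id=211: ✓ → 687
ship_id=212: ✓ → 120
ship_id=213: ✓ → 730
days_sum = 443 + 198 + 625 + 89 + 217 + 255 + 687 + 120 + 730 = 3364

3364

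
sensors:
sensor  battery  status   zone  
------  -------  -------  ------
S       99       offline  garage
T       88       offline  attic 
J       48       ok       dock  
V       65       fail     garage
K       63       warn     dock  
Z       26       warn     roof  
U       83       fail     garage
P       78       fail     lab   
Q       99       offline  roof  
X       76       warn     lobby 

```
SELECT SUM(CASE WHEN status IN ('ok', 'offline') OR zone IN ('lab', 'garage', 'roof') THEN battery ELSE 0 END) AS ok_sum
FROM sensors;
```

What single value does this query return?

sensor=S: ✓ → 99
sensor=T: ✓ → 88
sensor=J: ✓ → 48
sensor=V: ✓ → 65
sensor=K: ✗
sensor=Z: ✓ → 26
sensor=U: ✓ → 83
sensor=P: ✓ → 78
sensor=Q: ✓ → 99
sensor=X: ✗
ok_sum = 99 + 88 + 48 + 65 + 26 + 83 + 78 + 99 = 586

586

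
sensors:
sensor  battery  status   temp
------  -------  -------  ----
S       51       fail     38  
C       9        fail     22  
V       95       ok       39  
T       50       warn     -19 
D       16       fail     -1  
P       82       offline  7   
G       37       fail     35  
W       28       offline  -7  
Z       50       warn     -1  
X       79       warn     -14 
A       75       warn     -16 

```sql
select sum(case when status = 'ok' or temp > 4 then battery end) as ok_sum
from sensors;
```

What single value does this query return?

274

sensor=S: ✓ → 51
sensor=C: ✓ → 9
sensor=V: ✓ → 95
sensor=T: ✗
sensor=D: ✗
sensor=P: ✓ → 82
sensor=G: ✓ → 37
sensor=W: ✗
sensor=Z: ✗
sensor=X: ✗
sensor=A: ✗
ok_sum = 51 + 9 + 95 + 82 + 37 = 274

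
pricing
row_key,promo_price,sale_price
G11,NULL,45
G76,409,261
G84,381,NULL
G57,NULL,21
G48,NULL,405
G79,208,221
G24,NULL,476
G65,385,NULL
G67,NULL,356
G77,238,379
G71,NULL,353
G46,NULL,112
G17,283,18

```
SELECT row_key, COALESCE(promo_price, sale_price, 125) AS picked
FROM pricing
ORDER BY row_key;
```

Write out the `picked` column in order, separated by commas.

45, 283, 476, 112, 405, 21, 385, 356, 353, 409, 238, 208, 381

row_key=G11: promo_price=NULL, sale_price=45 → 45
row_key=G17: promo_price=283 → 283
row_key=G24: promo_price=NULL, sale_price=476 → 476
row_key=G46: promo_price=NULL, sale_price=112 → 112
row_key=G48: promo_price=NULL, sale_price=405 → 405
row_key=G57: promo_price=NULL, sale_price=21 → 21
row_key=G65: promo_price=385 → 385
row_key=G67: promo_price=NULL, sale_price=356 → 356
row_key=G71: promo_price=NULL, sale_price=353 → 353
row_key=G76: promo_price=409 → 409
row_key=G77: promo_price=238 → 238
row_key=G79: promo_price=208 → 208
row_key=G84: promo_price=381 → 381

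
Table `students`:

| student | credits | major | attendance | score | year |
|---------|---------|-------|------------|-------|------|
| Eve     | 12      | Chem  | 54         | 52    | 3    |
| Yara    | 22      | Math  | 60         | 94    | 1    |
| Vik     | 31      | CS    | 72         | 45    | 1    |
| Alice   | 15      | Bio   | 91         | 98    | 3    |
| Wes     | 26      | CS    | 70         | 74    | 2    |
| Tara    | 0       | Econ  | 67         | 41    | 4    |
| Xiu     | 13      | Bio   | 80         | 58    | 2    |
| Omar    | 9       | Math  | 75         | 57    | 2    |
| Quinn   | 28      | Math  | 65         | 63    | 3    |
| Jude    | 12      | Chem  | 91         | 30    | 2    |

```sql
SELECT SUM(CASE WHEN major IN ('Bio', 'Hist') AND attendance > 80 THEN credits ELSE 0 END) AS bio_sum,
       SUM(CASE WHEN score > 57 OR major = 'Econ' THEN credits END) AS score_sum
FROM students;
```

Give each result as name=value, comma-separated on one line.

[bio_sum: major IN ('Bio', 'Hist') AND attendance > 80]
student=Eve: ✗
student=Yara: ✗
student=Vik: ✗
student=Alice: ✓ → 15
student=Wes: ✗
student=Tara: ✗
student=Xiu: ✗
student=Omar: ✗
student=Quinn: ✗
student=Jude: ✗
bio_sum = 15
—
[score_sum: score > 57 OR major = 'Econ']
student=Eve: ✗
student=Yara: ✓ → 22
student=Vik: ✗
student=Alice: ✓ → 15
student=Wes: ✓ → 26
student=Tara: ✓ → 0
student=Xiu: ✓ → 13
student=Omar: ✗
student=Quinn: ✓ → 28
student=Jude: ✗
score_sum = 22 + 15 + 26 + 13 + 28 = 104

bio_sum=15, score_sum=104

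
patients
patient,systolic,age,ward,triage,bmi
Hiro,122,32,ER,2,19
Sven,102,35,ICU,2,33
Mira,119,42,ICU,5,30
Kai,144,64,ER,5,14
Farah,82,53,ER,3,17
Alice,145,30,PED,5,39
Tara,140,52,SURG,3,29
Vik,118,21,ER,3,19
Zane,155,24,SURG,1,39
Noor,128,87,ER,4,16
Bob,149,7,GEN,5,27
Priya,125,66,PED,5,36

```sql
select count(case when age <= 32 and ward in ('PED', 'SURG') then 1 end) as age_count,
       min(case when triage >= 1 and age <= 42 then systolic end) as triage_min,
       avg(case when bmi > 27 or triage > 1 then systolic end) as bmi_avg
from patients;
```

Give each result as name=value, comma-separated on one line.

[age_count: age <= 32 and ward in ('PED', 'SURG')]
patient=Hiro: ✗
patient=Sven: ✗
patient=Mira: ✗
patient=Kai: ✗
patient=Farah: ✗
patient=Alice: ✓ → 1
patient=Tara: ✗
patient=Vik: ✗
patient=Zane: ✓ → 1
patient=Noor: ✗
patient=Bob: ✗
patient=Priya: ✗
age_count = COUNT(1, 1) = 2
—
[triage_min: triage >= 1 and age <= 42]
patient=Hiro: ✓ → 122
patient=Sven: ✓ → 102
patient=Mira: ✓ → 119
patient=Kai: ✗
patient=Farah: ✗
patient=Alice: ✓ → 145
patient=Tara: ✗
patient=Vik: ✓ → 118
patient=Zane: ✓ → 155
patient=Noor: ✗
patient=Bob: ✓ → 149
patient=Priya: ✗
triage_min = MIN(122, 102, 119, 145, 118, 155, 149) = 102
—
[bmi_avg: bmi > 27 or triage > 1]
patient=Hiro: ✓ → 122
patient=Sven: ✓ → 102
patient=Mira: ✓ → 119
patient=Kai: ✓ → 144
patient=Farah: ✓ → 82
patient=Alice: ✓ → 145
patient=Tara: ✓ → 140
patient=Vik: ✓ → 118
patient=Zane: ✓ → 155
patient=Noor: ✓ → 128
patient=Bob: ✓ → 149
patient=Priya: ✓ → 125
bmi_avg = (122 + 102 + 119 + 144 + 82 + 145 + 140 + 118 + 155 + 128 + 149 + 125) / 12 = 127.4166666667

age_count=2, triage_min=102, bmi_avg=127.4166666667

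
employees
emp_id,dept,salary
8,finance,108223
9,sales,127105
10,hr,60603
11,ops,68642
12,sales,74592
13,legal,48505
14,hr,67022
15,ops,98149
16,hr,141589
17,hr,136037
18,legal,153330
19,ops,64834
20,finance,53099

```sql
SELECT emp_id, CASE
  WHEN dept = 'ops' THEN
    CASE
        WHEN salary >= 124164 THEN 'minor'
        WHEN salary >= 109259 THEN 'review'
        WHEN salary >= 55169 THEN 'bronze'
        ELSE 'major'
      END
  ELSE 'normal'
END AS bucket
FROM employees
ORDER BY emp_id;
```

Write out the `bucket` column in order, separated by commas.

normal, normal, normal, bronze, normal, normal, normal, bronze, normal, normal, normal, bronze, normal

emp_id=8: dept='finance' → outer ELSE → normal
emp_id=9: dept='sales' → outer ELSE → normal
emp_id=10: dept='hr' → outer ELSE → normal
emp_id=11: dept='ops' → inner[salary >= 55169] → bronze
emp_id=12: dept='sales' → outer ELSE → normal
emp_id=13: dept='legal' → outer ELSE → normal
emp_id=14: dept='hr' → outer ELSE → normal
emp_id=15: dept='ops' → inner[salary >= 55169] → bronze
emp_id=16: dept='hr' → outer ELSE → normal
emp_id=17: dept='hr' → outer ELSE → normal
emp_id=18: dept='legal' → outer ELSE → normal
emp_id=19: dept='ops' → inner[salary >= 55169] → bronze
emp_id=20: dept='finance' → outer ELSE → normal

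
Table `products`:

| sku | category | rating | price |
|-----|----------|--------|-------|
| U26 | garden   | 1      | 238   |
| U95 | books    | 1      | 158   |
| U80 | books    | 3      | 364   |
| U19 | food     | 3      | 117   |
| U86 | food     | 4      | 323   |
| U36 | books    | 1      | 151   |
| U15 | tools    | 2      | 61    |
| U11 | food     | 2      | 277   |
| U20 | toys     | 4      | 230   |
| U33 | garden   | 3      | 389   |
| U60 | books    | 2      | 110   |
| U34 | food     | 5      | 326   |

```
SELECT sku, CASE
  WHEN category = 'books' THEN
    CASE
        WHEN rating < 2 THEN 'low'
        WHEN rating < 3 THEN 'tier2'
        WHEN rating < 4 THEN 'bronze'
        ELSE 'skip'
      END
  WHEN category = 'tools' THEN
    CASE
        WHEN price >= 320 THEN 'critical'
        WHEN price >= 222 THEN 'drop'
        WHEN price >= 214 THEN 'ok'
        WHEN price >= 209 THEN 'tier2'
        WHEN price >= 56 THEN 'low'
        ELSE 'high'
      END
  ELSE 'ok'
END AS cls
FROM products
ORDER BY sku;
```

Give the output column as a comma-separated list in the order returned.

sku=U11: category='food' → outer ELSE → ok
sku=U15: category='tools' → inner[price >= 56] → low
sku=U19: category='food' → outer ELSE → ok
sku=U20: category='toys' → outer ELSE → ok
sku=U26: category='garden' → outer ELSE → ok
sku=U33: category='garden' → outer ELSE → ok
sku=U34: category='food' → outer ELSE → ok
sku=U36: category='books' → inner[rating < 2] → low
sku=U60: category='books' → inner[rating < 3] → tier2
sku=U80: category='books' → inner[rating < 4] → bronze
sku=U86: category='food' → outer ELSE → ok
sku=U95: category='books' → inner[rating < 2] → low

ok, low, ok, ok, ok, ok, ok, low, tier2, bronze, ok, low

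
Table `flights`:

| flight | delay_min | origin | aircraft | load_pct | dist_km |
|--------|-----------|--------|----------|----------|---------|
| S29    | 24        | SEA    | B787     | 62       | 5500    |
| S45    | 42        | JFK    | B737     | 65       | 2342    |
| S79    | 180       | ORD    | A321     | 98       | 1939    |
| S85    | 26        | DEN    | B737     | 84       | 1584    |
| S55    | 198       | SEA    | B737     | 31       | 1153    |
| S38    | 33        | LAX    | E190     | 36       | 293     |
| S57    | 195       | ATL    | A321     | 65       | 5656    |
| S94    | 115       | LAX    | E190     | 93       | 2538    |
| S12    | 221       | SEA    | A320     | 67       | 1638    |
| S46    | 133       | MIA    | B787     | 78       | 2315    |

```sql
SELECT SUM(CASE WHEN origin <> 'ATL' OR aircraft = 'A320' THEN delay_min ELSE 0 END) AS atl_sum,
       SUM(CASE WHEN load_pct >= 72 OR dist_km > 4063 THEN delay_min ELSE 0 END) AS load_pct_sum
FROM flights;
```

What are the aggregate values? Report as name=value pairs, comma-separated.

atl_sum=972, load_pct_sum=673

[atl_sum: origin <> 'ATL' OR aircraft = 'A320']
flight=S29: ✓ → 24
flight=S45: ✓ → 42
flight=S79: ✓ → 180
flight=S85: ✓ → 26
flight=S55: ✓ → 198
flight=S38: ✓ → 33
flight=S57: ✗
flight=S94: ✓ → 115
flight=S12: ✓ → 221
flight=S46: ✓ → 133
atl_sum = 24 + 42 + 180 + 26 + 198 + 33 + 115 + 221 + 133 = 972
—
[load_pct_sum: load_pct >= 72 OR dist_km > 4063]
flight=S29: ✓ → 24
flight=S45: ✗
flight=S79: ✓ → 180
flight=S85: ✓ → 26
flight=S55: ✗
flight=S38: ✗
flight=S57: ✓ → 195
flight=S94: ✓ → 115
flight=S12: ✗
flight=S46: ✓ → 133
load_pct_sum = 24 + 180 + 26 + 195 + 115 + 133 = 673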